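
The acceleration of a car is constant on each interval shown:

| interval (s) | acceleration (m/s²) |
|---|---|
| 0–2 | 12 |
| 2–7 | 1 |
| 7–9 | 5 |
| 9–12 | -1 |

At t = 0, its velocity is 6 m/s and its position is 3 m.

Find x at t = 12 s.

412 m

On each constant-a segment, Δv = aΔt and Δx = v₀Δt + ½aΔt²; chain segment to segment.
0–2 s: v starts 6 m/s; Δx = 6·2 + ½·12·2² = 36 m; v ends 30 m/s.
2–7 s: v starts 30 m/s; Δx = 30·5 + ½·1·5² = 162.5 m; v ends 35 m/s.
7–9 s: v starts 35 m/s; Δx = 35·2 + ½·5·2² = 80 m; v ends 45 m/s.
9–12 s: v starts 45 m/s; Δx = 45·3 + ½·-1·3² = 130.5 m; v ends 42 m/s.
x(12) = 3 + Σ Δx = 412 m.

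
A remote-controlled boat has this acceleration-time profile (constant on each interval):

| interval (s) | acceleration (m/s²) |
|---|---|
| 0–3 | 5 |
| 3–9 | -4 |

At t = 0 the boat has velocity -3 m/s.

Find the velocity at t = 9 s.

Δv equals the area under the a-t graph; then v = v₀ + Δv.
0–3 s: 5 × 3 = 15 m/s
3–9 s: -4 × 6 = -24 m/s
Δv = -9 m/s, so v(9) = -3 + (-9) = -12 m/s.

-12 m/s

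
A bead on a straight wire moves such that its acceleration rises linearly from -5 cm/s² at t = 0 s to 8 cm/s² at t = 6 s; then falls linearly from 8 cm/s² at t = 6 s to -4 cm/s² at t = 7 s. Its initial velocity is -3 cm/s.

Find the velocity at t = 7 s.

Δv equals the area under the a-t graph; then v = v₀ + Δv.
0–6 s: ½(-5 + 8)(6) = 9 cm/s
6–7 s: ½(8 + -4)(1) = 2 cm/s
Δv = 11 cm/s, so v(7) = -3 + (11) = 8 cm/s.

8 cm/s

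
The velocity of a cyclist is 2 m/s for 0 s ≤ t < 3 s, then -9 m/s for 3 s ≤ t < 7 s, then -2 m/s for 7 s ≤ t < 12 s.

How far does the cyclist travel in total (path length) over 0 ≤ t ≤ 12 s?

52 m

Total distance travelled is ∫|v| dt — sum the magnitudes of each area piece.
0–3 s: |2| × 3 = 6 m
3–7 s: |-9| × 4 = 36 m
7–12 s: |-2| × 5 = 10 m
Total distance = 52 m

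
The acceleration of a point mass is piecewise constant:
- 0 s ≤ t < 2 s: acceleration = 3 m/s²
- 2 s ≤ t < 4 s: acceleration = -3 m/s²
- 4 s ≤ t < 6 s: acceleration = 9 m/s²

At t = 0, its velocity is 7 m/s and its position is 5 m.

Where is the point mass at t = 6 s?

On each constant-a segment, Δv = aΔt and Δx = v₀Δt + ½aΔt²; chain segment to segment.
0–2 s: v starts 7 m/s; Δx = 7·2 + ½·3·2² = 20 m; v ends 13 m/s.
2–4 s: v starts 13 m/s; Δx = 13·2 + ½·-3·2² = 20 m; v ends 7 m/s.
4–6 s: v starts 7 m/s; Δx = 7·2 + ½·9·2² = 32 m; v ends 25 m/s.
x(6) = 5 + Σ Δx = 77 m.

77 m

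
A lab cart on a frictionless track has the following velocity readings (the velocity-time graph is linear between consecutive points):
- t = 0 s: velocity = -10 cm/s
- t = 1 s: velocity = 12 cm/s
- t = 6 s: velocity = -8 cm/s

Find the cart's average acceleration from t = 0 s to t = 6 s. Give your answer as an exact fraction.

1/3 cm/s²

Average acceleration = Δv/Δt = (-8 − -10)/(6 − 0) = 1/3 cm/s².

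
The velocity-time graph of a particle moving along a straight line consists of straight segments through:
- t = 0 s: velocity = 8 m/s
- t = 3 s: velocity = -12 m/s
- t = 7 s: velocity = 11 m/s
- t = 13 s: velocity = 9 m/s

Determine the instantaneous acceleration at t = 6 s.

Acceleration is the slope of the v-t graph on 3–7 s: (11 − -12)/(7 − 3) = 5.75 m/s².

5.75 m/s²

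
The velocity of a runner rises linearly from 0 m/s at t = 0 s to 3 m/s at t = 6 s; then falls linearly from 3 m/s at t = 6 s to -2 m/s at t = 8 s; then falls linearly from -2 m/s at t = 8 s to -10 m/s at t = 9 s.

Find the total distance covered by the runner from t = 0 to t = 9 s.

Total distance travelled is ∫|v| dt — sum the magnitudes of each area piece.
0–6 s: |½(0 + 3)(6)| = 9 m
6–8 s: v = 0 at t = 7.2 s; triangle areas 1.8 + 0.8 = 2.6 m
8–9 s: |½(-2 + -10)(1)| = 6 m
Total distance = 17.6 m

17.6 m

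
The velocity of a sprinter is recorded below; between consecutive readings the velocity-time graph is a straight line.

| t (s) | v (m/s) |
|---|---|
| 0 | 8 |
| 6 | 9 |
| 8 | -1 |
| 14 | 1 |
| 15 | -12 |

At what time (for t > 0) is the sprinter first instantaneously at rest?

t = 7.8 s

v changes sign on 6–8 s (from 9 to -1); the graph is linear there, so v = 0 at t = 6 + (-9)·(8 − 6)/(-1 − 9) = 7.8 s.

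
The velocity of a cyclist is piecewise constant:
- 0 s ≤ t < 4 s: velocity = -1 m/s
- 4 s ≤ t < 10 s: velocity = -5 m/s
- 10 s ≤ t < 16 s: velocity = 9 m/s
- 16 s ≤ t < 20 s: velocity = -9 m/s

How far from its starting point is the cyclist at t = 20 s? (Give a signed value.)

Net displacement equals the area under the velocity-time graph (areas below the axis count negative).
0–4 s: -1 × 4 = -4 m
4–10 s: -5 × 6 = -30 m
10–16 s: 9 × 6 = 54 m
16–20 s: -9 × 4 = -36 m
Net displacement = -16 m

-16 m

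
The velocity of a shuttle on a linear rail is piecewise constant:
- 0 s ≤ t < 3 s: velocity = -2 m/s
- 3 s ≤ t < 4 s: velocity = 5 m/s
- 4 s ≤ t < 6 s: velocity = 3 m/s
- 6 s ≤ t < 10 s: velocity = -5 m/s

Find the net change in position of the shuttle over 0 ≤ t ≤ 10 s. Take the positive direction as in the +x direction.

Net displacement equals the area under the velocity-time graph (areas below the axis count negative).
0–3 s: -2 × 3 = -6 m
3–4 s: 5 × 1 = 5 m
4–6 s: 3 × 2 = 6 m
6–10 s: -5 × 4 = -20 m
Net displacement = -15 m

-15 m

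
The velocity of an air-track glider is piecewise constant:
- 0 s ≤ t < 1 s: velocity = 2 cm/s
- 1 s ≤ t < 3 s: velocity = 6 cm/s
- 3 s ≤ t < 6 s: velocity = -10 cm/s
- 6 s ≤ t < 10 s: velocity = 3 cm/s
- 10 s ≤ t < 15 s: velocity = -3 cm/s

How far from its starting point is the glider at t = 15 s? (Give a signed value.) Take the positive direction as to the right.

Net displacement equals the area under the velocity-time graph (areas below the axis count negative).
0–1 s: 2 × 1 = 2 cm
1–3 s: 6 × 2 = 12 cm
3–6 s: -10 × 3 = -30 cm
6–10 s: 3 × 4 = 12 cm
10–15 s: -3 × 5 = -15 cm
Net displacement = -19 cm

-19 cm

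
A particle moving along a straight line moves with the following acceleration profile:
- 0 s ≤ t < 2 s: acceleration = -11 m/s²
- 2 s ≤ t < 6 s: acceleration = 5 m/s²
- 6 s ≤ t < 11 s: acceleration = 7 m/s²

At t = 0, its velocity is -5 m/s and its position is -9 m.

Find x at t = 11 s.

-56.5 m

On each constant-a segment, Δv = aΔt and Δx = v₀Δt + ½aΔt²; chain segment to segment.
0–2 s: v starts -5 m/s; Δx = -5·2 + ½·-11·2² = -32 m; v ends -27 m/s.
2–6 s: v starts -27 m/s; Δx = -27·4 + ½·5·4² = -68 m; v ends -7 m/s.
6–11 s: v starts -7 m/s; Δx = -7·5 + ½·7·5² = 52.5 m; v ends 28 m/s.
x(11) = -9 + Σ Δx = -56.5 m.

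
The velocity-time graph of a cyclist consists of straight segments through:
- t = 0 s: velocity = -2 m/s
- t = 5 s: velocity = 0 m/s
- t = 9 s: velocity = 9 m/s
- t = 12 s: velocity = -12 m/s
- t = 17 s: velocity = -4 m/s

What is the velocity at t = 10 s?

2 m/s

On 9–12 s the graph is linear from 9 to -12 m/s: v(10) = 9 + (-12 − 9)·(10 − 9)/(12 − 9) = 2 m/s.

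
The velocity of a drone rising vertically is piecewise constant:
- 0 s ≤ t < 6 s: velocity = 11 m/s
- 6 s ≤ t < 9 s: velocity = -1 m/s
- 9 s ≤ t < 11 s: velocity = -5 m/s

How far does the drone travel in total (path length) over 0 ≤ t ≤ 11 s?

79 m

Total distance travelled is ∫|v| dt — sum the magnitudes of each area piece.
0–6 s: |11| × 6 = 66 m
6–9 s: |-1| × 3 = 3 m
9–11 s: |-5| × 2 = 10 m
Total distance = 79 m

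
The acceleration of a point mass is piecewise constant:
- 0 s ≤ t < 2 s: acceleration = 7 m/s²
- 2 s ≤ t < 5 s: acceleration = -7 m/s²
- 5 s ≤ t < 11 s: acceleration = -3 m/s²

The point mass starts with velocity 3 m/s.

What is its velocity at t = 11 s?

-22 m/s

Δv equals the area under the a-t graph; then v = v₀ + Δv.
0–2 s: 7 × 2 = 14 m/s
2–5 s: -7 × 3 = -21 m/s
5–11 s: -3 × 6 = -18 m/s
Δv = -25 m/s, so v(11) = 3 + (-25) = -22 m/s.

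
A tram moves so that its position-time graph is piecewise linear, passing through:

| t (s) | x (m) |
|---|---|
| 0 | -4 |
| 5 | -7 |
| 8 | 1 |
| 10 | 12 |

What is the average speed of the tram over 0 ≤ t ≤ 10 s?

Average speed = (total path length)/(elapsed time); on a piecewise-linear x-t graph the path length is Σ|Δx|.
0–5 s: |Δx| = |-7 − -4| = 3 m
5–8 s: |Δx| = |1 − -7| = 8 m
8–10 s: |Δx| = |12 − 1| = 11 m
Total path = 22 m; average speed = 22/10 = 2.2 m/s.

2.2 m/s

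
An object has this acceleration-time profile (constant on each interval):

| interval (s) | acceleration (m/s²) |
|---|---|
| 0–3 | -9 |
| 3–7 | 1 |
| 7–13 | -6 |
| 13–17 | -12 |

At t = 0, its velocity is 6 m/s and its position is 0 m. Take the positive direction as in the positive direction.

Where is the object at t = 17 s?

-616.5 m

On each constant-a segment, Δv = aΔt and Δx = v₀Δt + ½aΔt²; chain segment to segment.
0–3 s: v starts 6 m/s; Δx = 6·3 + ½·-9·3² = -22.5 m; v ends -21 m/s.
3–7 s: v starts -21 m/s; Δx = -21·4 + ½·1·4² = -76 m; v ends -17 m/s.
7–13 s: v starts -17 m/s; Δx = -17·6 + ½·-6·6² = -210 m; v ends -53 m/s.
13–17 s: v starts -53 m/s; Δx = -53·4 + ½·-12·4² = -308 m; v ends -101 m/s.
x(17) = 0 + Σ Δx = -616.5 m.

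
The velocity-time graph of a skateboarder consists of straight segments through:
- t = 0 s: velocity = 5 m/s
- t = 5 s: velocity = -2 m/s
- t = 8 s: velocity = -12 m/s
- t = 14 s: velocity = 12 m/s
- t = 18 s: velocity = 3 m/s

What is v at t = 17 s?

On 14–18 s the graph is linear from 12 to 3 m/s: v(17) = 12 + (3 − 12)·(17 − 14)/(18 − 14) = 5.25 m/s.

5.25 m/s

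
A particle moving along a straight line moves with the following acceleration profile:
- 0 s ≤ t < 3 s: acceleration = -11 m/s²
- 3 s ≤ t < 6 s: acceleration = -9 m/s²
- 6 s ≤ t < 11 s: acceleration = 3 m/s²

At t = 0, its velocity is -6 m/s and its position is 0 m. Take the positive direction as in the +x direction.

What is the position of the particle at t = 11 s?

-517.5 m

On each constant-a segment, Δv = aΔt and Δx = v₀Δt + ½aΔt²; chain segment to segment.
0–3 s: v starts -6 m/s; Δx = -6·3 + ½·-11·3² = -67.5 m; v ends -39 m/s.
3–6 s: v starts -39 m/s; Δx = -39·3 + ½·-9·3² = -157.5 m; v ends -66 m/s.
6–11 s: v starts -66 m/s; Δx = -66·5 + ½·3·5² = -292.5 m; v ends -51 m/s.
x(11) = 0 + Σ Δx = -517.5 m.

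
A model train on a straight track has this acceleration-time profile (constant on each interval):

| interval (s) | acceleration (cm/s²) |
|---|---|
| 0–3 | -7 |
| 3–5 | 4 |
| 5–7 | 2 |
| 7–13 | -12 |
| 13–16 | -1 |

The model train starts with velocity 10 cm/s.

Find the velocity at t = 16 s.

-74 cm/s

Δv equals the area under the a-t graph; then v = v₀ + Δv.
0–3 s: -7 × 3 = -21 cm/s
3–5 s: 4 × 2 = 8 cm/s
5–7 s: 2 × 2 = 4 cm/s
7–13 s: -12 × 6 = -72 cm/s
13–16 s: -1 × 3 = -3 cm/s
Δv = -84 cm/s, so v(16) = 10 + (-84) = -74 cm/s.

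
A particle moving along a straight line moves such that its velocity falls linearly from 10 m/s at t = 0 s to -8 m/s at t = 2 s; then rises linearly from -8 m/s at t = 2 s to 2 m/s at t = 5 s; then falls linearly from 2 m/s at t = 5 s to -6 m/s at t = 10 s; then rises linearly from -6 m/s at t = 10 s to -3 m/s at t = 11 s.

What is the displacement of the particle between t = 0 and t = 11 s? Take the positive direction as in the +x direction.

Displacement is the signed area under the v-t curve.
0–2 s: ½(10 + -8)(2) = 2 m
2–5 s: ½(-8 + 2)(3) = -9 m
5–10 s: ½(2 + -6)(5) = -10 m
10–11 s: ½(-6 + -3)(1) = -4.5 m
Net displacement = -21.5 m

-21.5 m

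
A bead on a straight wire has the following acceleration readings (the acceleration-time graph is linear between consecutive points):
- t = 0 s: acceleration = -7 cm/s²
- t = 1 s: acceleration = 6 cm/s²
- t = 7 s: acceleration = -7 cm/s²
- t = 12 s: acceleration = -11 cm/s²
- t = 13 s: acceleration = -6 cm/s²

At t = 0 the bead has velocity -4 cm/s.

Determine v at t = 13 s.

-61 cm/s

Δv equals the area under the a-t graph; then v = v₀ + Δv.
0–1 s: ½(-7 + 6)(1) = -0.5 cm/s
1–7 s: ½(6 + -7)(6) = -3 cm/s
7–12 s: ½(-7 + -11)(5) = -45 cm/s
12–13 s: ½(-11 + -6)(1) = -8.5 cm/s
Δv = -57 cm/s, so v(13) = -4 + (-57) = -61 cm/s.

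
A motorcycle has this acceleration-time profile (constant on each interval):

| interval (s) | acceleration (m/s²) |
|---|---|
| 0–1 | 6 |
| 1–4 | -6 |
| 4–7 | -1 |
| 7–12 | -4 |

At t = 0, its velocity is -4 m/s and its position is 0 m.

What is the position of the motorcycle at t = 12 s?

-219.5 m

On each constant-a segment, Δv = aΔt and Δx = v₀Δt + ½aΔt²; chain segment to segment.
0–1 s: v starts -4 m/s; Δx = -4·1 + ½·6·1² = -1 m; v ends 2 m/s.
1–4 s: v starts 2 m/s; Δx = 2·3 + ½·-6·3² = -21 m; v ends -16 m/s.
4–7 s: v starts -16 m/s; Δx = -16·3 + ½·-1·3² = -52.5 m; v ends -19 m/s.
7–12 s: v starts -19 m/s; Δx = -19·5 + ½·-4·5² = -145 m; v ends -39 m/s.
x(12) = 0 + Σ Δx = -219.5 m.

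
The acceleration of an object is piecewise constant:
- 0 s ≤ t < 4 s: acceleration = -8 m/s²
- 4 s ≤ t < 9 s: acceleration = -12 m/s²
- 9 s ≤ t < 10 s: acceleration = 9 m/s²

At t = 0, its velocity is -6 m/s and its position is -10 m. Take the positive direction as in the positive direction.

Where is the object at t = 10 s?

On each constant-a segment, Δv = aΔt and Δx = v₀Δt + ½aΔt²; chain segment to segment.
0–4 s: v starts -6 m/s; Δx = -6·4 + ½·-8·4² = -88 m; v ends -38 m/s.
4–9 s: v starts -38 m/s; Δx = -38·5 + ½·-12·5² = -340 m; v ends -98 m/s.
9–10 s: v starts -98 m/s; Δx = -98·1 + ½·9·1² = -93.5 m; v ends -89 m/s.
x(10) = -10 + Σ Δx = -531.5 m.

-531.5 m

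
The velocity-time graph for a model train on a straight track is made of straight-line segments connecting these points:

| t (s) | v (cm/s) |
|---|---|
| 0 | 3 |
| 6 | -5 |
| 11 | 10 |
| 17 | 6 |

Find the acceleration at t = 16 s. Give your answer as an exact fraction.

-2/3 cm/s²

Acceleration is the slope of the v-t graph on 11–17 s: (6 − 10)/(17 − 11) = -2/3 cm/s².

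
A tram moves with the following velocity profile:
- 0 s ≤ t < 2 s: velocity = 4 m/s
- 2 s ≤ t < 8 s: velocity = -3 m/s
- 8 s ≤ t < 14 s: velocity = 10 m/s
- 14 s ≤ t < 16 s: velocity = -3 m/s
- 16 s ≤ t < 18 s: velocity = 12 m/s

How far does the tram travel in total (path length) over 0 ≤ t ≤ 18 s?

116 m

Distance (not displacement) is the total path length: add the absolute areas under v-t.
0–2 s: |4| × 2 = 8 m
2–8 s: |-3| × 6 = 18 m
8–14 s: |10| × 6 = 60 m
14–16 s: |-3| × 2 = 6 m
16–18 s: |12| × 2 = 24 m
Total distance = 116 m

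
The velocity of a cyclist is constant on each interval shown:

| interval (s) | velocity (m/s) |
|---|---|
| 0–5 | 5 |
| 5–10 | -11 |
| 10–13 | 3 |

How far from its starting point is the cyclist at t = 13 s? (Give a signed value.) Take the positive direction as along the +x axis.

-21 m

Net displacement equals the area under the velocity-time graph (areas below the axis count negative).
0–5 s: 5 × 5 = 25 m
5–10 s: -11 × 5 = -55 m
10–13 s: 3 × 3 = 9 m
Net displacement = -21 m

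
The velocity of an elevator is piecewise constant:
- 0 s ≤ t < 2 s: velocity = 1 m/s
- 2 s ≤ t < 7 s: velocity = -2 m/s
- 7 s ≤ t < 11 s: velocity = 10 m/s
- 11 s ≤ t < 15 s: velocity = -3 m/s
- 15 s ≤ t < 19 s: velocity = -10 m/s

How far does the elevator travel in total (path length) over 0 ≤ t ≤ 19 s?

Total distance travelled is ∫|v| dt — sum the magnitudes of each area piece.
0–2 s: |1| × 2 = 2 m
2–7 s: |-2| × 5 = 10 m
7–11 s: |10| × 4 = 40 m
11–15 s: |-3| × 4 = 12 m
15–19 s: |-10| × 4 = 40 m
Total distance = 104 m

104 m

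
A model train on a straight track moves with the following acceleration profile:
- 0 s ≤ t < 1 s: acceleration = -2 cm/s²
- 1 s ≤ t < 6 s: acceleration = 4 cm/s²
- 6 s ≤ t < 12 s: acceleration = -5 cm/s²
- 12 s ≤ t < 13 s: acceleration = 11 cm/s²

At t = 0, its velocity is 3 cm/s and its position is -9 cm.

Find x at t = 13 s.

80.5 cm

On each constant-a segment, Δv = aΔt and Δx = v₀Δt + ½aΔt²; chain segment to segment.
0–1 s: v starts 3 cm/s; Δx = 3·1 + ½·-2·1² = 2 cm; v ends 1 cm/s.
1–6 s: v starts 1 cm/s; Δx = 1·5 + ½·4·5² = 55 cm; v ends 21 cm/s.
6–12 s: v starts 21 cm/s; Δx = 21·6 + ½·-5·6² = 36 cm; v ends -9 cm/s.
12–13 s: v starts -9 cm/s; Δx = -9·1 + ½·11·1² = -3.5 cm; v ends 2 cm/s.
x(13) = -9 + Σ Δx = 80.5 cm.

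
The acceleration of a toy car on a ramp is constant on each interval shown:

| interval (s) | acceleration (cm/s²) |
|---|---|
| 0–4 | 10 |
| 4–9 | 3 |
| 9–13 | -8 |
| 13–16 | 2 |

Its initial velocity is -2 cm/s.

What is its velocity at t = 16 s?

27 cm/s

Δv equals the area under the a-t graph; then v = v₀ + Δv.
0–4 s: 10 × 4 = 40 cm/s
4–9 s: 3 × 5 = 15 cm/s
9–13 s: -8 × 4 = -32 cm/s
13–16 s: 2 × 3 = 6 cm/s
Δv = 29 cm/s, so v(16) = -2 + (29) = 27 cm/s.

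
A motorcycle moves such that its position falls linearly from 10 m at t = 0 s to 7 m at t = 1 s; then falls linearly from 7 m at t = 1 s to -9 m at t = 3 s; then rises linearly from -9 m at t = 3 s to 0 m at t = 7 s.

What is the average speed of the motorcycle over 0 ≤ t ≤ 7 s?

4 m/s

Average speed = (total path length)/(elapsed time); on a piecewise-linear x-t graph the path length is Σ|Δx|.
0–1 s: |Δx| = |7 − 10| = 3 m
1–3 s: |Δx| = |-9 − 7| = 16 m
3–7 s: |Δx| = |0 − -9| = 9 m
Total path = 28 m; average speed = 28/7 = 4 m/s.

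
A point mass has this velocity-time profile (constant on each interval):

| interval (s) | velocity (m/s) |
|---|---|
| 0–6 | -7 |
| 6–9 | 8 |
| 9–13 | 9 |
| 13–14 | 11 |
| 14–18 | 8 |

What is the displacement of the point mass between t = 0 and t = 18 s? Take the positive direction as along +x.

61 m

Displacement is the signed area under the v-t curve.
0–6 s: -7 × 6 = -42 m
6–9 s: 8 × 3 = 24 m
9–13 s: 9 × 4 = 36 m
13–14 s: 11 × 1 = 11 m
14–18 s: 8 × 4 = 32 m
Net displacement = 61 m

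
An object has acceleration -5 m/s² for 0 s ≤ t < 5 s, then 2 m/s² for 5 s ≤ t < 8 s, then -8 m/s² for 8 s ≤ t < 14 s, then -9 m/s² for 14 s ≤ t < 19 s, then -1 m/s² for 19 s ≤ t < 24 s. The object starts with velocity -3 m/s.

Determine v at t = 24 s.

Δv equals the area under the a-t graph; then v = v₀ + Δv.
0–5 s: -5 × 5 = -25 m/s
5–8 s: 2 × 3 = 6 m/s
8–14 s: -8 × 6 = -48 m/s
14–19 s: -9 × 5 = -45 m/s
19–24 s: -1 × 5 = -5 m/s
Δv = -117 m/s, so v(24) = -3 + (-117) = -120 m/s.

-120 m/s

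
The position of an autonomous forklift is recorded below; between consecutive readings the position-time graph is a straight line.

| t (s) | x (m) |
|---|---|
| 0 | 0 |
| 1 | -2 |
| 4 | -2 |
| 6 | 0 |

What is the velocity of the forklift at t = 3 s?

Velocity is the slope of the x-t graph on 1–4 s: (-2 − -2)/(4 − 1) = 0 m/s.

0 m/s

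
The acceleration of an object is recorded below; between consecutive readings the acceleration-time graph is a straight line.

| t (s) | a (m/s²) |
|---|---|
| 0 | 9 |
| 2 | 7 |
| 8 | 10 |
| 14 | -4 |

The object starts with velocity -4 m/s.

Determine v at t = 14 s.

81 m/s

Δv equals the area under the a-t graph; then v = v₀ + Δv.
0–2 s: ½(9 + 7)(2) = 16 m/s
2–8 s: ½(7 + 10)(6) = 51 m/s
8–14 s: ½(10 + -4)(6) = 18 m/s
Δv = 85 m/s, so v(14) = -4 + (85) = 81 m/s.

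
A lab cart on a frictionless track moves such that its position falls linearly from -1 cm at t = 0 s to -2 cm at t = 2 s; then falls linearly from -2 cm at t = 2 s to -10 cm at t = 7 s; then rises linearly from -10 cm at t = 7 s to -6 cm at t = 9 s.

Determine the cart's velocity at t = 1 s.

-0.5 cm/s

Velocity is the slope of the x-t graph on 0–2 s: (-2 − -1)/(2 − 0) = -0.5 cm/s.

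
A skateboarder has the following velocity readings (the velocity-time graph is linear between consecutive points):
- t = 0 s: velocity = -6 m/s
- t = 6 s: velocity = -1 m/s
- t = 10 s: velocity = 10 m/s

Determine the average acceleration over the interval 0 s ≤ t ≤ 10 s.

Average acceleration = Δv/Δt = (10 − -6)/(10 − 0) = 1.6 m/s².

1.6 m/s²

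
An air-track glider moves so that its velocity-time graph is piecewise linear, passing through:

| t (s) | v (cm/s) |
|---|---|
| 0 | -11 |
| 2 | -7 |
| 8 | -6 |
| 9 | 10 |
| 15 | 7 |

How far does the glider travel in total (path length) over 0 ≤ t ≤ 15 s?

Distance (not displacement) is the total path length: add the absolute areas under v-t.
0–2 s: |½(-11 + -7)(2)| = 18 cm
2–8 s: |½(-7 + -6)(6)| = 39 cm
8–9 s: v = 0 at t = 8.375 s; triangle areas 1.125 + 3.125 = 4.25 cm
9–15 s: |½(10 + 7)(6)| = 51 cm
Total distance = 112.25 cm

112.25 cm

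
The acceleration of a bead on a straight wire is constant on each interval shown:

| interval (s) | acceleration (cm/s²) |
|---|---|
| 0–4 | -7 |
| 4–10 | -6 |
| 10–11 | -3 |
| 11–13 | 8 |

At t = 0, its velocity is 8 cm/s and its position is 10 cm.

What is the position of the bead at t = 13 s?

-401.5 cm

On each constant-a segment, Δv = aΔt and Δx = v₀Δt + ½aΔt²; chain segment to segment.
0–4 s: v starts 8 cm/s; Δx = 8·4 + ½·-7·4² = -24 cm; v ends -20 cm/s.
4–10 s: v starts -20 cm/s; Δx = -20·6 + ½·-6·6² = -228 cm; v ends -56 cm/s.
10–11 s: v starts -56 cm/s; Δx = -56·1 + ½·-3·1² = -57.5 cm; v ends -59 cm/s.
11–13 s: v starts -59 cm/s; Δx = -59·2 + ½·8·2² = -102 cm; v ends -43 cm/s.
x(13) = 10 + Σ Δx = -401.5 cm.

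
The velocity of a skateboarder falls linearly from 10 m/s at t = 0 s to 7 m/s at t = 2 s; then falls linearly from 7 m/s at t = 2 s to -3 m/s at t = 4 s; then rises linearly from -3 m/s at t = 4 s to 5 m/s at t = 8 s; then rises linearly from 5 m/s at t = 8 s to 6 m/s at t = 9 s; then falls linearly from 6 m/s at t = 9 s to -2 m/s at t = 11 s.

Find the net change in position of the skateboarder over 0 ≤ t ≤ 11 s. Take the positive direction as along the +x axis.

34.5 m

Displacement is the signed area under the v-t curve.
0–2 s: ½(10 + 7)(2) = 17 m
2–4 s: ½(7 + -3)(2) = 4 m
4–8 s: ½(-3 + 5)(4) = 4 m
8–9 s: ½(5 + 6)(1) = 5.5 m
9–11 s: ½(6 + -2)(2) = 4 m
Net displacement = 34.5 m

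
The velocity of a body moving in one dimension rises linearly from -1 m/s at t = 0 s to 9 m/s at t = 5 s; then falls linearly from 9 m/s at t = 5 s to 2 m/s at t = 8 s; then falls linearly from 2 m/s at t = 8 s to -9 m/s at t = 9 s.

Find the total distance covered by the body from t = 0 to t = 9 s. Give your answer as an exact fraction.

899/22 m

Distance (not displacement) is the total path length: add the absolute areas under v-t.
0–5 s: v = 0 at t = 0.5 s; triangle areas 0.25 + 20.25 = 20.5 m
5–8 s: |½(9 + 2)(3)| = 16.5 m
8–9 s: v = 0 at t = 90/11 s; triangle areas 2/11 + 81/22 = 85/22 m
Total distance = 899/22 m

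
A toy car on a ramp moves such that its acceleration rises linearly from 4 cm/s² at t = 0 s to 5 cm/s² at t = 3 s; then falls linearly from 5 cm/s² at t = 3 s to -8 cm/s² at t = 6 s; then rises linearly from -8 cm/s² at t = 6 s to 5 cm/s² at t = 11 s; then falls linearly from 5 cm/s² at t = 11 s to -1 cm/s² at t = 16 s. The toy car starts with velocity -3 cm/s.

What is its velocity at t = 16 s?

8.5 cm/s

Δv equals the area under the a-t graph; then v = v₀ + Δv.
0–3 s: ½(4 + 5)(3) = 13.5 cm/s
3–6 s: ½(5 + -8)(3) = -4.5 cm/s
6–11 s: ½(-8 + 5)(5) = -7.5 cm/s
11–16 s: ½(5 + -1)(5) = 10 cm/s
Δv = 11.5 cm/s, so v(16) = -3 + (11.5) = 8.5 cm/s.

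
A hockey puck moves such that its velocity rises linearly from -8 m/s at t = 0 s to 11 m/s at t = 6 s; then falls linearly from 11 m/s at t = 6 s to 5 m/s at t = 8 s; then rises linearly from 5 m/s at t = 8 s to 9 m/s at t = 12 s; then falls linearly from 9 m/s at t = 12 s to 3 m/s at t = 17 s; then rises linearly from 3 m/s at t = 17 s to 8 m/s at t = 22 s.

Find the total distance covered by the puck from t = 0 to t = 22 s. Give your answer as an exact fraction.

Total distance travelled is ∫|v| dt — sum the magnitudes of each area piece.
0–6 s: v = 0 at t = 48/19 s; triangle areas 192/19 + 363/19 = 555/19 m
6–8 s: |½(11 + 5)(2)| = 16 m
8–12 s: |½(5 + 9)(4)| = 28 m
12–17 s: |½(9 + 3)(5)| = 30 m
17–22 s: |½(3 + 8)(5)| = 27.5 m
Total distance = 4967/38 m

4967/38 m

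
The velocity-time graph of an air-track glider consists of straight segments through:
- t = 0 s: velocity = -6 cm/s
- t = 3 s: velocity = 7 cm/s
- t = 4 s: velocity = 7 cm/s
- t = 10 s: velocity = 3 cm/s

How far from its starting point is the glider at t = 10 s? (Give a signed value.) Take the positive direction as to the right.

38.5 cm

Net displacement equals the area under the velocity-time graph (areas below the axis count negative).
0–3 s: ½(-6 + 7)(3) = 1.5 cm
3–4 s: 7 × 1 = 7 cm
4–10 s: ½(7 + 3)(6) = 30 cm
Net displacement = 38.5 cm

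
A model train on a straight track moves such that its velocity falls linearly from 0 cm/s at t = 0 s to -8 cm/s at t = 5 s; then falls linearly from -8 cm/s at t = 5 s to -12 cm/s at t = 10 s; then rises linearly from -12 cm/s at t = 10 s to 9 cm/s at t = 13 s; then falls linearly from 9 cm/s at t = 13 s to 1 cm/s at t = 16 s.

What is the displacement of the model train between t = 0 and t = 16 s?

-59.5 cm

Displacement is the signed area under the v-t curve.
0–5 s: ½(0 + -8)(5) = -20 cm
5–10 s: ½(-8 + -12)(5) = -50 cm
10–13 s: ½(-12 + 9)(3) = -4.5 cm
13–16 s: ½(9 + 1)(3) = 15 cm
Net displacement = -59.5 cm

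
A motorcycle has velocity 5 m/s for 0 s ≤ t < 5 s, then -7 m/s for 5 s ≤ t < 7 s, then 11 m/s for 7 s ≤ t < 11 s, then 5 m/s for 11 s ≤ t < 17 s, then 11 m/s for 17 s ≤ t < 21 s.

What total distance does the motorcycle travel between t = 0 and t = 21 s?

157 m

Distance (not displacement) is the total path length: add the absolute areas under v-t.
0–5 s: |5| × 5 = 25 m
5–7 s: |-7| × 2 = 14 m
7–11 s: |11| × 4 = 44 m
11–17 s: |5| × 6 = 30 m
17–21 s: |11| × 4 = 44 m
Total distance = 157 m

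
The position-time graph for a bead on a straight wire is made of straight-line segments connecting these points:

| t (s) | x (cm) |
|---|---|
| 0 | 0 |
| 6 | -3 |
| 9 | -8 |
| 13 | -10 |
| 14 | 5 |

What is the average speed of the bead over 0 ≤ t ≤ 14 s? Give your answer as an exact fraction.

25/14 cm/s

Average speed = (total path length)/(elapsed time); on a piecewise-linear x-t graph the path length is Σ|Δx|.
0–6 s: |Δx| = |-3 − 0| = 3 cm
6–9 s: |Δx| = |-8 − -3| = 5 cm
9–13 s: |Δx| = |-10 − -8| = 2 cm
13–14 s: |Δx| = |5 − -10| = 15 cm
Total path = 25 cm; average speed = 25/14 = 25/14 cm/s.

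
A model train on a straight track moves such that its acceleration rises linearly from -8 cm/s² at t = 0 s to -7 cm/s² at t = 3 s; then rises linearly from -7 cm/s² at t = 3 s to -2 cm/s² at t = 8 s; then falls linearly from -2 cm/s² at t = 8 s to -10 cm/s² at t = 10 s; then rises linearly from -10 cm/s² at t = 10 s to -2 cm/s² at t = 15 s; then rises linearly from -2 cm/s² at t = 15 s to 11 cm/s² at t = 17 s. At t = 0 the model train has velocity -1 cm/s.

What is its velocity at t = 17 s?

Δv equals the area under the a-t graph; then v = v₀ + Δv.
0–3 s: ½(-8 + -7)(3) = -22.5 cm/s
3–8 s: ½(-7 + -2)(5) = -22.5 cm/s
8–10 s: ½(-2 + -10)(2) = -12 cm/s
10–15 s: ½(-10 + -2)(5) = -30 cm/s
15–17 s: ½(-2 + 11)(2) = 9 cm/s
Δv = -78 cm/s, so v(17) = -1 + (-78) = -79 cm/s.

-79 cm/s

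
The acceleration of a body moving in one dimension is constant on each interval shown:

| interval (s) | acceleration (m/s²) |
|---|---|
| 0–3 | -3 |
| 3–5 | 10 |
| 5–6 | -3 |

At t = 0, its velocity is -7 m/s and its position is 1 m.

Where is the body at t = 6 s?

-43 m

On each constant-a segment, Δv = aΔt and Δx = v₀Δt + ½aΔt²; chain segment to segment.
0–3 s: v starts -7 m/s; Δx = -7·3 + ½·-3·3² = -34.5 m; v ends -16 m/s.
3–5 s: v starts -16 m/s; Δx = -16·2 + ½·10·2² = -12 m; v ends 4 m/s.
5–6 s: v starts 4 m/s; Δx = 4·1 + ½·-3·1² = 2.5 m; v ends 1 m/s.
x(6) = 1 + Σ Δx = -43 m.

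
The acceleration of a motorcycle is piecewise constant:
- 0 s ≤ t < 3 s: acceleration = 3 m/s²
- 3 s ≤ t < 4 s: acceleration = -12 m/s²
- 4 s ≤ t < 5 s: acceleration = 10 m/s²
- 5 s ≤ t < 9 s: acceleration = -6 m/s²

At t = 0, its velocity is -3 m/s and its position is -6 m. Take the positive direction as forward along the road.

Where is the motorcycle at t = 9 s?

On each constant-a segment, Δv = aΔt and Δx = v₀Δt + ½aΔt²; chain segment to segment.
0–3 s: v starts -3 m/s; Δx = -3·3 + ½·3·3² = 4.5 m; v ends 6 m/s.
3–4 s: v starts 6 m/s; Δx = 6·1 + ½·-12·1² = 0 m; v ends -6 m/s.
4–5 s: v starts -6 m/s; Δx = -6·1 + ½·10·1² = -1 m; v ends 4 m/s.
5–9 s: v starts 4 m/s; Δx = 4·4 + ½·-6·4² = -32 m; v ends -20 m/s.
x(9) = -6 + Σ Δx = -34.5 m.

-34.5 m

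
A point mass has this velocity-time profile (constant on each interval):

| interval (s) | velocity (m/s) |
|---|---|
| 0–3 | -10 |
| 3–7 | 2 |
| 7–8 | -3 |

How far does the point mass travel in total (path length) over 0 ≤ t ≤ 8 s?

Distance (not displacement) is the total path length: add the absolute areas under v-t.
0–3 s: |-10| × 3 = 30 m
3–7 s: |2| × 4 = 8 m
7–8 s: |-3| × 1 = 3 m
Total distance = 41 m

41 m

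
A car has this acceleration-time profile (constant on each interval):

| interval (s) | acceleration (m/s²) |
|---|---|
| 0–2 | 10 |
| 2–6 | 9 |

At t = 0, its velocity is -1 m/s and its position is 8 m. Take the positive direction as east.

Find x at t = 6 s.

174 m

On each constant-a segment, Δv = aΔt and Δx = v₀Δt + ½aΔt²; chain segment to segment.
0–2 s: v starts -1 m/s; Δx = -1·2 + ½·10·2² = 18 m; v ends 19 m/s.
2–6 s: v starts 19 m/s; Δx = 19·4 + ½·9·4² = 148 m; v ends 55 m/s.
x(6) = 8 + Σ Δx = 174 m.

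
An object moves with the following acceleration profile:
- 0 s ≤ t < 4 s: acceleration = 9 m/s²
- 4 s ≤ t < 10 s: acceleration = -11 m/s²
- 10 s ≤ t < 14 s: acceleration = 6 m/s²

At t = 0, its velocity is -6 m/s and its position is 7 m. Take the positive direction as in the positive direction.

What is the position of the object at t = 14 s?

On each constant-a segment, Δv = aΔt and Δx = v₀Δt + ½aΔt²; chain segment to segment.
0–4 s: v starts -6 m/s; Δx = -6·4 + ½·9·4² = 48 m; v ends 30 m/s.
4–10 s: v starts 30 m/s; Δx = 30·6 + ½·-11·6² = -18 m; v ends -36 m/s.
10–14 s: v starts -36 m/s; Δx = -36·4 + ½·6·4² = -96 m; v ends -12 m/s.
x(14) = 7 + Σ Δx = -59 m.

-59 m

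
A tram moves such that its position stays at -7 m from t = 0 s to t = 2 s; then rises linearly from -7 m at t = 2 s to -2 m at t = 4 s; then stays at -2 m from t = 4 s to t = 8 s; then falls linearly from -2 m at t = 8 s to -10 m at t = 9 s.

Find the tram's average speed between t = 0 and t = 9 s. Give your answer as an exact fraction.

Average speed = (total path length)/(elapsed time); on a piecewise-linear x-t graph the path length is Σ|Δx|.
0–2 s: |Δx| = |-7 − -7| = 0 m
2–4 s: |Δx| = |-2 − -7| = 5 m
4–8 s: |Δx| = |-2 − -2| = 0 m
8–9 s: |Δx| = |-10 − -2| = 8 m
Total path = 13 m; average speed = 13/9 = 13/9 m/s.

13/9 m/s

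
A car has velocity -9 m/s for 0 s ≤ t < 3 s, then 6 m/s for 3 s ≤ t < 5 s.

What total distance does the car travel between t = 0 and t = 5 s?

39 m

Distance (not displacement) is the total path length: add the absolute areas under v-t.
0–3 s: |-9| × 3 = 27 m
3–5 s: |6| × 2 = 12 m
Total distance = 39 m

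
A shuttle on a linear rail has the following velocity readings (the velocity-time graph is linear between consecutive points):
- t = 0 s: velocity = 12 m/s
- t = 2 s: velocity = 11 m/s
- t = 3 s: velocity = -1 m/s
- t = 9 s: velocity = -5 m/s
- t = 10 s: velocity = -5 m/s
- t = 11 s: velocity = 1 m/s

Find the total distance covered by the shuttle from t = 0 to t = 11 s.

53.25 m

Total distance travelled is ∫|v| dt — sum the magnitudes of each area piece.
0–2 s: |½(12 + 11)(2)| = 23 m
2–3 s: v = 0 at t = 35/12 s; triangle areas 121/24 + 1/24 = 61/12 m
3–9 s: |½(-1 + -5)(6)| = 18 m
9–10 s: |-5| × 1 = 5 m
10–11 s: v = 0 at t = 65/6 s; triangle areas 25/12 + 1/12 = 13/6 m
Total distance = 53.25 m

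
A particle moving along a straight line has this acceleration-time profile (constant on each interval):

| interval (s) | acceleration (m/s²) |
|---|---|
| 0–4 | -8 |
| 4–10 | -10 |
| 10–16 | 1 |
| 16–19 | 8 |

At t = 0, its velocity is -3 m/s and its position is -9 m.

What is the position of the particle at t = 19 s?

On each constant-a segment, Δv = aΔt and Δx = v₀Δt + ½aΔt²; chain segment to segment.
0–4 s: v starts -3 m/s; Δx = -3·4 + ½·-8·4² = -76 m; v ends -35 m/s.
4–10 s: v starts -35 m/s; Δx = -35·6 + ½·-10·6² = -390 m; v ends -95 m/s.
10–16 s: v starts -95 m/s; Δx = -95·6 + ½·1·6² = -552 m; v ends -89 m/s.
16–19 s: v starts -89 m/s; Δx = -89·3 + ½·8·3² = -231 m; v ends -65 m/s.
x(19) = -9 + Σ Δx = -1258 m.

-1258 m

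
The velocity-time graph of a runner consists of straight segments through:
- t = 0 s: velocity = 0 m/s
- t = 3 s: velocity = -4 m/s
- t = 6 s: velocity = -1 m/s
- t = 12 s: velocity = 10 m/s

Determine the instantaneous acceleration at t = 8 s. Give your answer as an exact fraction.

Acceleration is the slope of the v-t graph on 6–12 s: (10 − -1)/(12 − 6) = 11/6 m/s².

11/6 m/s²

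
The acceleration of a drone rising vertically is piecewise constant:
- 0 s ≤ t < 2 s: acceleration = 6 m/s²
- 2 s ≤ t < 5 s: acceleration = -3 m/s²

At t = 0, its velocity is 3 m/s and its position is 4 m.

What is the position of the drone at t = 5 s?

On each constant-a segment, Δv = aΔt and Δx = v₀Δt + ½aΔt²; chain segment to segment.
0–2 s: v starts 3 m/s; Δx = 3·2 + ½·6·2² = 18 m; v ends 15 m/s.
2–5 s: v starts 15 m/s; Δx = 15·3 + ½·-3·3² = 31.5 m; v ends 6 m/s.
x(5) = 4 + Σ Δx = 53.5 m.

53.5 m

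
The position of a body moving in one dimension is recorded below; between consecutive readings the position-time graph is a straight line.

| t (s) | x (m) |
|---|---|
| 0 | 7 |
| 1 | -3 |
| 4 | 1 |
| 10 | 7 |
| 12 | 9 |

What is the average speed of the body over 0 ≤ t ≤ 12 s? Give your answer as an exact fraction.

Average speed = (total path length)/(elapsed time); on a piecewise-linear x-t graph the path length is Σ|Δx|.
0–1 s: |Δx| = |-3 − 7| = 10 m
1–4 s: |Δx| = |1 − -3| = 4 m
4–10 s: |Δx| = |7 − 1| = 6 m
10–12 s: |Δx| = |9 − 7| = 2 m
Total path = 22 m; average speed = 22/12 = 11/6 m/s.

11/6 m/s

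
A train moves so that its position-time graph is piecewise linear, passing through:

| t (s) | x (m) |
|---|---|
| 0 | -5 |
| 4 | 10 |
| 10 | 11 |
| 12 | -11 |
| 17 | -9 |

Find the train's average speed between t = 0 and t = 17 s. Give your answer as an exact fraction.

40/17 m/s

Average speed = (total path length)/(elapsed time); on a piecewise-linear x-t graph the path length is Σ|Δx|.
0–4 s: |Δx| = |10 − -5| = 15 m
4–10 s: |Δx| = |11 − 10| = 1 m
10–12 s: |Δx| = |-11 − 11| = 22 m
12–17 s: |Δx| = |-9 − -11| = 2 m
Total path = 40 m; average speed = 40/17 = 40/17 m/s.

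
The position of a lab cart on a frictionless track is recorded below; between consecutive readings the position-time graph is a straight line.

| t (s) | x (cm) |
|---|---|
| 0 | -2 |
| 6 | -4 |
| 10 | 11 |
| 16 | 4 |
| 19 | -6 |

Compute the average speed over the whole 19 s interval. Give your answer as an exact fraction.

Average speed = (total path length)/(elapsed time); on a piecewise-linear x-t graph the path length is Σ|Δx|.
0–6 s: |Δx| = |-4 − -2| = 2 cm
6–10 s: |Δx| = |11 − -4| = 15 cm
10–16 s: |Δx| = |4 − 11| = 7 cm
16–19 s: |Δx| = |-6 − 4| = 10 cm
Total path = 34 cm; average speed = 34/19 = 34/19 cm/s.

34/19 cm/s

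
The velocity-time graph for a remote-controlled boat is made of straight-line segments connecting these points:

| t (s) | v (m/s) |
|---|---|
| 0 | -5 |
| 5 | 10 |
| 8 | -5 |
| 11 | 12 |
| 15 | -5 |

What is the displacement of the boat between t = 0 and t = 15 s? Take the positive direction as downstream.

Net displacement equals the area under the velocity-time graph (areas below the axis count negative).
0–5 s: ½(-5 + 10)(5) = 12.5 m
5–8 s: ½(10 + -5)(3) = 7.5 m
8–11 s: ½(-5 + 12)(3) = 10.5 m
11–15 s: ½(12 + -5)(4) = 14 m
Net displacement = 44.5 m

44.5 m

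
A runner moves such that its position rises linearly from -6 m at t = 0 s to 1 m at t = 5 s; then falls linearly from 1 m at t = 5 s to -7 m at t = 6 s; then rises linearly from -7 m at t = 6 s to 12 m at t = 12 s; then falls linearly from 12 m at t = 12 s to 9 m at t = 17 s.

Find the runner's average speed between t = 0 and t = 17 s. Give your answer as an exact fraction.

Average speed = (total path length)/(elapsed time); on a piecewise-linear x-t graph the path length is Σ|Δx|.
0–5 s: |Δx| = |1 − -6| = 7 m
5–6 s: |Δx| = |-7 − 1| = 8 m
6–12 s: |Δx| = |12 − -7| = 19 m
12–17 s: |Δx| = |9 − 12| = 3 m
Total path = 37 m; average speed = 37/17 = 37/17 m/s.

37/17 m/s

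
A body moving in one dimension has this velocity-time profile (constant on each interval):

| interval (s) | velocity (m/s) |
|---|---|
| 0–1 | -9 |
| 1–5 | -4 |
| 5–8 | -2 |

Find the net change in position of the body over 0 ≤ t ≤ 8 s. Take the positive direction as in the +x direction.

Displacement is the signed area under the v-t curve.
0–1 s: -9 × 1 = -9 m
1–5 s: -4 × 4 = -16 m
5–8 s: -2 × 3 = -6 m
Net displacement = -31 m

-31 m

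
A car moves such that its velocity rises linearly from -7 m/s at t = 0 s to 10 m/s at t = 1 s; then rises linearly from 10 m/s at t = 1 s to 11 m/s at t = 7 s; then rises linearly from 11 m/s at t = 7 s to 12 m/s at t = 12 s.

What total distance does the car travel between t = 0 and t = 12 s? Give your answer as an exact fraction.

Total distance travelled is ∫|v| dt — sum the magnitudes of each area piece.
0–1 s: v = 0 at t = 7/17 s; triangle areas 49/34 + 50/17 = 149/34 m
1–7 s: |½(10 + 11)(6)| = 63 m
7–12 s: |½(11 + 12)(5)| = 57.5 m
Total distance = 2123/17 m

2123/17 m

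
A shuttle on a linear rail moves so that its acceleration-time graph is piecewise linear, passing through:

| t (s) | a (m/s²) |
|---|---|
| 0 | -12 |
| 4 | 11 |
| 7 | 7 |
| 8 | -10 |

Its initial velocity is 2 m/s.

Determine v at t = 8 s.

Δv equals the area under the a-t graph; then v = v₀ + Δv.
0–4 s: ½(-12 + 11)(4) = -2 m/s
4–7 s: ½(11 + 7)(3) = 27 m/s
7–8 s: ½(7 + -10)(1) = -1.5 m/s
Δv = 23.5 m/s, so v(8) = 2 + (23.5) = 25.5 m/s.

25.5 m/s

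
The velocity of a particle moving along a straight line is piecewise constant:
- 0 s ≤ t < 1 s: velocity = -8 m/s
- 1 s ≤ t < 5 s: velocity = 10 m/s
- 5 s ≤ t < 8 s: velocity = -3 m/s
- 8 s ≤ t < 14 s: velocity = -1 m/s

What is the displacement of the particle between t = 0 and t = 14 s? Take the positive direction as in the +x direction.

Net displacement equals the area under the velocity-time graph (areas below the axis count negative).
0–1 s: -8 × 1 = -8 m
1–5 s: 10 × 4 = 40 m
5–8 s: -3 × 3 = -9 m
8–14 s: -1 × 6 = -6 m
Net displacement = 17 m

17 m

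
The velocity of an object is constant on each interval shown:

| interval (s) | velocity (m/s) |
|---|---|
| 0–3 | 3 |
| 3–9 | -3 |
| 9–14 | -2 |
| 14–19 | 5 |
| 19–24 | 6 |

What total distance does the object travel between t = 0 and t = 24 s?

92 m

Distance (not displacement) is the total path length: add the absolute areas under v-t.
0–3 s: |3| × 3 = 9 m
3–9 s: |-3| × 6 = 18 m
9–14 s: |-2| × 5 = 10 m
14–19 s: |5| × 5 = 25 m
19–24 s: |6| × 5 = 30 m
Total distance = 92 m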